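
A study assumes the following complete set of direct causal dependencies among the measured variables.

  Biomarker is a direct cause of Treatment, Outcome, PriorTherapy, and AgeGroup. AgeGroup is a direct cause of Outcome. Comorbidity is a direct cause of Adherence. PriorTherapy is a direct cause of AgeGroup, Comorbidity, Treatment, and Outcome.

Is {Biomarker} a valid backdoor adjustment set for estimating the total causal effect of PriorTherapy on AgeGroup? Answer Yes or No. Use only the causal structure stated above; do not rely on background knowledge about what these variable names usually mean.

Yes

Backdoor paths from PriorTherapy to AgeGroup (paths whose first edge points into PriorTherapy):
  P1: PriorTherapy <- Biomarker -> AgeGroup
  P2: PriorTherapy <- Biomarker -> Outcome <- AgeGroup
Condition 1 (no descendant of PriorTherapy in the set): holds — descendants of PriorTherapy are {Adherence, AgeGroup, Comorbidity, Outcome, Treatment}; none are in {Biomarker}.
Condition 2 (every backdoor path blocked by {Biomarker}):
  P1: blocked at fork node Biomarker ∈ conditioning set.
  P2: blocked at fork node Biomarker ∈ conditioning set.
{Biomarker} satisfies the backdoor criterion.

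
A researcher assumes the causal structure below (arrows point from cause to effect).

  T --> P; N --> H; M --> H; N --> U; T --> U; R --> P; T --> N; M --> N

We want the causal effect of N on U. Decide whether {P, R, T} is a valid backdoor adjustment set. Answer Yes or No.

Backdoor paths from N to U (paths whose first edge points into N):
  P1: N <- T -> U
Condition 1 (no descendant of N in the set): holds — descendants of N are {H, U}; none are in {P, R, T}.
Condition 2 (every backdoor path blocked by {P, R, T}):
  P1: blocked at fork node T ∈ conditioning set.
{P, R, T} satisfies the backdoor criterion.

Yes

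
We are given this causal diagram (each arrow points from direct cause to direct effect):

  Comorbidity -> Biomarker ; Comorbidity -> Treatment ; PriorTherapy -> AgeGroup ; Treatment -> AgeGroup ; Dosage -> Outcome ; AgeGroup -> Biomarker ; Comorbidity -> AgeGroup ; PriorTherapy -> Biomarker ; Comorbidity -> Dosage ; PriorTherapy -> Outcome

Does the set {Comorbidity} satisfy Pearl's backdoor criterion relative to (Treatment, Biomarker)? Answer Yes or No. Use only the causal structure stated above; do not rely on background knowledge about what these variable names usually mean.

Yes

Backdoor paths from Treatment to Biomarker (paths whose first edge points into Treatment):
  P1: Treatment <- Comorbidity -> Dosage -> Outcome <- PriorTherapy -> AgeGroup -> Biomarker
  P2: Treatment <- Comorbidity -> Dosage -> Outcome <- PriorTherapy -> Biomarker
  P3: Treatment <- Comorbidity -> AgeGroup <- PriorTherapy -> Biomarker
  P4: Treatment <- Comorbidity -> AgeGroup -> Biomarker
  P5: Treatment <- Comorbidity -> Biomarker
Condition 1 (no descendant of Treatment in the set): holds — descendants of Treatment are {AgeGroup, Biomarker}; none are in {Comorbidity}.
Condition 2 (every backdoor path blocked by {Comorbidity}):
  P1: blocked at fork node Comorbidity ∈ conditioning set.
  P2: blocked at fork node Comorbidity ∈ conditioning set.
  P3: blocked at fork node Comorbidity ∈ conditioning set.
  P4: blocked at fork node Comorbidity ∈ conditioning set.
  P5: blocked at fork node Comorbidity ∈ conditioning set.
{Comorbidity} satisfies the backdoor criterion.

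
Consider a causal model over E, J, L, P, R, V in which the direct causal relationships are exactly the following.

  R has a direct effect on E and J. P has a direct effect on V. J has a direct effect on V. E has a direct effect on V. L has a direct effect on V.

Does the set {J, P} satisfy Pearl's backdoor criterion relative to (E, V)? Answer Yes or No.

Backdoor paths from E to V (paths whose first edge points into E):
  P1: E <- R -> J -> V
Condition 1 (no descendant of E in the set): holds — descendants of E are {V}; none are in {J, P}.
Condition 2 (every backdoor path blocked by {J, P}):
  P1: blocked at chain node J ∈ conditioning set.
{J, P} satisfies the backdoor criterion.

Yes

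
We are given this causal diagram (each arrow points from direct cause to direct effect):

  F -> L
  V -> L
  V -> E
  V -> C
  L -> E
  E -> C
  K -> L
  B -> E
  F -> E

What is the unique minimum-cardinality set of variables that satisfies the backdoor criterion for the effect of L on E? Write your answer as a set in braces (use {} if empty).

{F, V}

Variables eligible for adjustment (non-descendants of L, excluding L and E): {B, F, K, V}.
Backdoor paths from L to E:
  P1: L <- F -> E
  P2: L <- V -> E
  P3: L <- V -> C <- E
The empty set is not sufficient: P1 (L <- F -> E) has no collider blocking it and no conditioned non-collider, so it is open.
Try {F, V}:
  P1: blocked at fork node F ∈ conditioning set.
  P2: blocked at fork node V ∈ conditioning set.
  P3: blocked at fork node V ∈ conditioning set.
{F, V} contains no descendant of L and blocks every backdoor path.
Every element of {F, V} is needed (dropping F leaves P1 open; dropping V leaves P2 open), so no proper subset is valid.
Among all size-2 subsets of the eligible variables, only {F, V} blocks every backdoor path, so it is the unique smallest valid adjustment set.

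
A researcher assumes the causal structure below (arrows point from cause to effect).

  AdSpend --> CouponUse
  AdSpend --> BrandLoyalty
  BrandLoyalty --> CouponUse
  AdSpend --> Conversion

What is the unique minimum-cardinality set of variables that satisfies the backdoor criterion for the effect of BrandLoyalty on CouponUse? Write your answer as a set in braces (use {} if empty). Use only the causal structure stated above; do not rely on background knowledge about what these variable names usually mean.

Variables eligible for adjustment (non-descendants of BrandLoyalty, excluding BrandLoyalty and CouponUse): {AdSpend, Conversion}.
Backdoor paths from BrandLoyalty to CouponUse:
  P1: BrandLoyalty <- AdSpend -> CouponUse
The empty set is not sufficient: P1 (BrandLoyalty <- AdSpend -> CouponUse) has no collider blocking it and no conditioned non-collider, so it is open.
Try {AdSpend}:
  P1: blocked at fork node AdSpend ∈ conditioning set.
{AdSpend} contains no descendant of BrandLoyalty and blocks every backdoor path.
No other singleton works — e.g. {Conversion} leaves P1 open — so {AdSpend} is the unique smallest valid adjustment set.

{AdSpend}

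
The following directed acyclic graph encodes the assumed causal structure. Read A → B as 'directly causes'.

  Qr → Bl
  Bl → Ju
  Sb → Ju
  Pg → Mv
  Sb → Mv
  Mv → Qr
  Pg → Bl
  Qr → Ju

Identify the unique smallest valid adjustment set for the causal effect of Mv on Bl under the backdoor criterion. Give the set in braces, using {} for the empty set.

{Pg}

Variables eligible for adjustment (non-descendants of Mv, excluding Mv and Bl): {Pg, Sb}.
Backdoor paths from Mv to Bl:
  P1: Mv <- Pg -> Bl
  P2: Mv <- Sb -> Ju <- Qr -> Bl
  P3: Mv <- Sb -> Ju <- Bl
The empty set is not sufficient: P1 (Mv <- Pg -> Bl) has no collider blocking it and no conditioned non-collider, so it is open.
Try {Pg}:
  P1: blocked at fork node Pg ∈ conditioning set.
  P2: blocked at collider Ju (neither it nor any descendant is in the conditioning set).
  P3: blocked at collider Ju (neither it nor any descendant is in the conditioning set).
{Pg} contains no descendant of Mv and blocks every backdoor path.
No other singleton works — e.g. {Sb} leaves P1 open — so {Pg} is the unique smallest valid adjustment set.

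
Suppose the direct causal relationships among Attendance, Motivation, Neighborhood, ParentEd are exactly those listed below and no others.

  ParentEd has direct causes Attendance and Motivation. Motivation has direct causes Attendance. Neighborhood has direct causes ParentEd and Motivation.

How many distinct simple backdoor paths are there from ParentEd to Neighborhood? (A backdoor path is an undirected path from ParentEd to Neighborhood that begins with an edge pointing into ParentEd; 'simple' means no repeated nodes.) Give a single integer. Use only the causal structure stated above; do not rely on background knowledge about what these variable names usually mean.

2

A backdoor path from ParentEd to Neighborhood is any simple undirected path whose first edge points into ParentEd (i.e. leaves ParentEd via a parent).
Parents of ParentEd: {Attendance, Motivation}.
Enumerating:
  P1: ParentEd <- Attendance -> Motivation -> Neighborhood
  P2: ParentEd <- Motivation -> Neighborhood
That exhausts the simple backdoor paths. Count: 2.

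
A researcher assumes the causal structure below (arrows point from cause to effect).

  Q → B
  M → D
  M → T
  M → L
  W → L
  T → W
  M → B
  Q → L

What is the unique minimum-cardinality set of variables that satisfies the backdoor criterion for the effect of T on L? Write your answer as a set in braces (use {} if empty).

Variables eligible for adjustment (non-descendants of T, excluding T and L): {B, D, M, Q}.
Backdoor paths from T to L:
  P1: T <- M -> L
  P2: T <- M -> B <- Q -> L
The empty set is not sufficient: P1 (T <- M -> L) has no collider blocking it and no conditioned non-collider, so it is open.
Try {M}:
  P1: blocked at fork node M ∈ conditioning set.
  P2: blocked at fork node M ∈ conditioning set.
{M} contains no descendant of T and blocks every backdoor path.
No other singleton works — e.g. {Q} leaves P1 open — so {M} is the unique smallest valid adjustment set.

{M}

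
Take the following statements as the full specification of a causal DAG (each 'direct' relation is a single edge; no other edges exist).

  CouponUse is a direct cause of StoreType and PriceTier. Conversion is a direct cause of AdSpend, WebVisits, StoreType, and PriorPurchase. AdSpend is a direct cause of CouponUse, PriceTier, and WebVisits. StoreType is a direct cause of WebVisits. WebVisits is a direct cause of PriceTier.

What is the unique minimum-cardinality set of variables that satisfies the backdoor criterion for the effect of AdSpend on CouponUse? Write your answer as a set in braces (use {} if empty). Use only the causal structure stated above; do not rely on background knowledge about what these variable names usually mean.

Variables eligible for adjustment (non-descendants of AdSpend, excluding AdSpend and CouponUse): {Conversion, PriorPurchase}.
Backdoor paths from AdSpend to CouponUse:
  P1: AdSpend <- Conversion -> StoreType <- CouponUse
  P2: AdSpend <- Conversion -> StoreType -> WebVisits -> PriceTier <- CouponUse
  P3: AdSpend <- Conversion -> WebVisits <- StoreType <- CouponUse
  P4: AdSpend <- Conversion -> WebVisits -> PriceTier <- CouponUse
Each backdoor path contains an unconditioned collider, so every path is already blocked with the empty conditioning set:
  P1: blocked at collider StoreType (neither it nor any descendant is in the conditioning set).
  P2: blocked at collider PriceTier (neither it nor any descendant is in the conditioning set).
  P3: blocked at collider WebVisits (neither it nor any descendant is in the conditioning set).
  P4: blocked at collider PriceTier (neither it nor any descendant is in the conditioning set).
The empty set is therefore the unique smallest valid set.

{}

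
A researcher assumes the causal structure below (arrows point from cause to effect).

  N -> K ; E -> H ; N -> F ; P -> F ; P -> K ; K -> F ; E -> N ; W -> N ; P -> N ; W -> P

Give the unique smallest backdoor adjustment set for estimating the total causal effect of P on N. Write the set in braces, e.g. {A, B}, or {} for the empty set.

Variables eligible for adjustment (non-descendants of P, excluding P and N): {E, H, W}.
Backdoor paths from P to N:
  P1: P <- W -> N
The empty set is not sufficient: P1 (P <- W -> N) has no collider blocking it and no conditioned non-collider, so it is open.
Try {W}:
  P1: blocked at fork node W ∈ conditioning set.
{W} contains no descendant of P and blocks every backdoor path.
No other singleton works — e.g. {E} leaves P1 open — so {W} is the unique smallest valid adjustment set.

{W}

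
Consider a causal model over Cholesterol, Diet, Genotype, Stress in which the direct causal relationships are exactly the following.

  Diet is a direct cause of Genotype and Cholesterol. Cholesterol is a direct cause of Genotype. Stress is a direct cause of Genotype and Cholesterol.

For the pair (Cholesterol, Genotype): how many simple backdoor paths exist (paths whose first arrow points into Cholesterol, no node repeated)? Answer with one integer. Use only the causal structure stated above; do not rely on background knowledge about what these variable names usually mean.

A backdoor path from Cholesterol to Genotype is any simple undirected path whose first edge points into Cholesterol (i.e. leaves Cholesterol via a parent).
Parents of Cholesterol: {Diet, Stress}.
Enumerating:
  P1: Cholesterol <- Diet -> Genotype
  P2: Cholesterol <- Stress -> Genotype
That exhausts the simple backdoor paths. Count: 2.

2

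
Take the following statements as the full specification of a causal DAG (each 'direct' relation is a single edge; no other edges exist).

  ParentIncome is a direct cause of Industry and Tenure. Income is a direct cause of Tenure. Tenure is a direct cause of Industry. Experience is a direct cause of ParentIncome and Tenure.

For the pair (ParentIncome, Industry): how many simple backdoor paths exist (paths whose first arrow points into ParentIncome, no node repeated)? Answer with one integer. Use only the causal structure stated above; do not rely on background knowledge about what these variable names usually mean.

A backdoor path from ParentIncome to Industry is any simple undirected path whose first edge points into ParentIncome (i.e. leaves ParentIncome via a parent).
Parents of ParentIncome: {Experience}.
Enumerating:
  P1: ParentIncome <- Experience -> Tenure -> Industry
That exhausts the simple backdoor paths. Count: 1.

1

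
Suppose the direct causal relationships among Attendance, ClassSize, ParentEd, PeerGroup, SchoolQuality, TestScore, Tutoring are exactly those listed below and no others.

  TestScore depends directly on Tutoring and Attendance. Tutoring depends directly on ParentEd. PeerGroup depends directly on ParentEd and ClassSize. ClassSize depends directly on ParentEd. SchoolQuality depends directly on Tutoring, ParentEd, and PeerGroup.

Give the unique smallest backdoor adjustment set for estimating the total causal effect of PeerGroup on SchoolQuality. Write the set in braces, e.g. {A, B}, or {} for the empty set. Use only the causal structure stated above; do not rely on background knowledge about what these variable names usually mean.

Variables eligible for adjustment (non-descendants of PeerGroup, excluding PeerGroup and SchoolQuality): {Attendance, ClassSize, ParentEd, TestScore, Tutoring}.
Backdoor paths from PeerGroup to SchoolQuality:
  P1: PeerGroup <- ParentEd -> Tutoring -> SchoolQuality
  P2: PeerGroup <- ParentEd -> SchoolQuality
  P3: PeerGroup <- ClassSize <- ParentEd -> Tutoring -> SchoolQuality
  P4: PeerGroup <- ClassSize <- ParentEd -> SchoolQuality
The empty set is not sufficient: P1 (PeerGroup <- ParentEd -> Tutoring -> SchoolQuality) has no collider blocking it and no conditioned non-collider, so it is open.
Try {ParentEd}:
  P1: blocked at fork node ParentEd ∈ conditioning set.
  P2: blocked at fork node ParentEd ∈ conditioning set.
  P3: blocked at fork node ParentEd ∈ conditioning set.
  P4: blocked at fork node ParentEd ∈ conditioning set.
{ParentEd} contains no descendant of PeerGroup and blocks every backdoor path.
No other singleton works — e.g. {Tutoring} leaves P2 open — so {ParentEd} is the unique smallest valid adjustment set.

{ParentEd}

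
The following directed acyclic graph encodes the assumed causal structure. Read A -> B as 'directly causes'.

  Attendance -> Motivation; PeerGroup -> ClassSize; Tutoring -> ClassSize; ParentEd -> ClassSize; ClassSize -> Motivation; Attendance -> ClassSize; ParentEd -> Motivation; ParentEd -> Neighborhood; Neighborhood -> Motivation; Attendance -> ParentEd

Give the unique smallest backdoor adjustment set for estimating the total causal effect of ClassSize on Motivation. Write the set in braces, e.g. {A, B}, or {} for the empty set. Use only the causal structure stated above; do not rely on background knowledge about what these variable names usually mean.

{Attendance, ParentEd}

Variables eligible for adjustment (non-descendants of ClassSize, excluding ClassSize and Motivation): {Attendance, Neighborhood, ParentEd, PeerGroup, Tutoring}.
Backdoor paths from ClassSize to Motivation:
  P1: ClassSize <- Attendance -> ParentEd -> Neighborhood -> Motivation
  P2: ClassSize <- Attendance -> ParentEd -> Motivation
  P3: ClassSize <- Attendance -> Motivation
  P4: ClassSize <- ParentEd <- Attendance -> Motivation
  P5: ClassSize <- ParentEd -> Neighborhood -> Motivation
  P6: ClassSize <- ParentEd -> Motivation
The empty set is not sufficient: P1 (ClassSize <- Attendance -> ParentEd -> Neighborhood -> Motivation) has no collider blocking it and no conditioned non-collider, so it is open.
Try {Attendance, ParentEd}:
  P1: blocked at fork node Attendance ∈ conditioning set.
  P2: blocked at fork node Attendance ∈ conditioning set.
  P3: blocked at fork node Attendance ∈ conditioning set.
  P4: blocked at chain node ParentEd ∈ conditioning set.
  P5: blocked at fork node ParentEd ∈ conditioning set.
  P6: blocked at fork node ParentEd ∈ conditioning set.
{Attendance, ParentEd} contains no descendant of ClassSize and blocks every backdoor path.
Every element of {Attendance, ParentEd} is needed (dropping Attendance leaves P3 open; dropping ParentEd leaves P5 open), so no proper subset is valid.
Among all size-2 subsets of the eligible variables, only {Attendance, ParentEd} blocks every backdoor path, so it is the unique smallest valid adjustment set.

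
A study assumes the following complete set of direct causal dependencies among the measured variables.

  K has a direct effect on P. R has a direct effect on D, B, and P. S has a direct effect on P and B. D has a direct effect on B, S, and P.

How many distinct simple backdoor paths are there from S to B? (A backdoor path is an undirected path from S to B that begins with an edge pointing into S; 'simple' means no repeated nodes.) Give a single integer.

3

A backdoor path from S to B is any simple undirected path whose first edge points into S (i.e. leaves S via a parent).
Parents of S: {D}.
Enumerating:
  P1: S <- D <- R -> B
  P2: S <- D -> B
  P3: S <- D -> P <- R -> B
That exhausts the simple backdoor paths. Count: 3.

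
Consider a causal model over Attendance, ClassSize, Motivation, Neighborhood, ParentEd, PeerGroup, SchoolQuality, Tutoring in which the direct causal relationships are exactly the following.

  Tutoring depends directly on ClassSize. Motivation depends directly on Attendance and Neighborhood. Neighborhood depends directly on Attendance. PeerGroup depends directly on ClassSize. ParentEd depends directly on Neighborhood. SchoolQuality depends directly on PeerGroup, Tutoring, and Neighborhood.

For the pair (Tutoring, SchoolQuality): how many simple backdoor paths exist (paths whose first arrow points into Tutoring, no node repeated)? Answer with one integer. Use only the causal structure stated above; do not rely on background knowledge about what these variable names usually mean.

1

A backdoor path from Tutoring to SchoolQuality is any simple undirected path whose first edge points into Tutoring (i.e. leaves Tutoring via a parent).
Parents of Tutoring: {ClassSize}.
Enumerating:
  P1: Tutoring <- ClassSize -> PeerGroup -> SchoolQuality
That exhausts the simple backdoor paths. Count: 1.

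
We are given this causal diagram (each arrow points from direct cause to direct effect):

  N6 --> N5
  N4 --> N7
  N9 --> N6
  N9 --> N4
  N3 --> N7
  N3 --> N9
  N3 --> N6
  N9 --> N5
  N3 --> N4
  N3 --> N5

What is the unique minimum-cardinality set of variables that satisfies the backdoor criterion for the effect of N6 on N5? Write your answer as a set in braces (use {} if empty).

{N3, N9}

Variables eligible for adjustment (non-descendants of N6, excluding N6 and N5): {N3, N4, N7, N9}.
Backdoor paths from N6 to N5:
  P1: N6 <- N3 -> N9 -> N5
  P2: N6 <- N3 -> N4 <- N9 -> N5
  P3: N6 <- N3 -> N7 <- N4 <- N9 -> N5
  P4: N6 <- N3 -> N5
  P5: N6 <- N9 <- N3 -> N5
  P6: N6 <- N9 -> N4 <- N3 -> N5
  P7: N6 <- N9 -> N4 -> N7 <- N3 -> N5
  P8: N6 <- N9 -> N5
The empty set is not sufficient: P1 (N6 <- N3 -> N9 -> N5) has no collider blocking it and no conditioned non-collider, so it is open.
Try {N3, N9}:
  P1: blocked at fork node N3 ∈ conditioning set.
  P2: blocked at fork node N3 ∈ conditioning set.
  P3: blocked at fork node N3 ∈ conditioning set.
  P4: blocked at fork node N3 ∈ conditioning set.
  P5: blocked at chain node N9 ∈ conditioning set.
  P6: blocked at fork node N9 ∈ conditioning set.
  P7: blocked at fork node N9 ∈ conditioning set.
  P8: blocked at fork node N9 ∈ conditioning set.
{N3, N9} contains no descendant of N6 and blocks every backdoor path.
Every element of {N3, N9} is needed (dropping N3 leaves P4 open; dropping N9 leaves P8 open), so no proper subset is valid.
Among all size-2 subsets of the eligible variables, only {N3, N9} blocks every backdoor path, so it is the unique smallest valid adjustment set.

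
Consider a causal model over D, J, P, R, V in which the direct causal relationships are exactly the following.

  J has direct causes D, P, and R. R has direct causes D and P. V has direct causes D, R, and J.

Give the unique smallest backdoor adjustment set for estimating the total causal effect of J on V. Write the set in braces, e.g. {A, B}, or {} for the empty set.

Variables eligible for adjustment (non-descendants of J, excluding J and V): {D, P, R}.
Backdoor paths from J to V:
  P1: J <- P -> R <- D -> V
  P2: J <- P -> R -> V
  P3: J <- D -> R -> V
  P4: J <- D -> V
  P5: J <- R <- D -> V
  P6: J <- R -> V
The empty set is not sufficient: P2 (J <- P -> R -> V) has no collider blocking it and no conditioned non-collider, so it is open.
Try {D, R}:
  P1: blocked at fork node D ∈ conditioning set.
  P2: blocked at chain node R ∈ conditioning set.
  P3: blocked at fork node D ∈ conditioning set.
  P4: blocked at fork node D ∈ conditioning set.
  P5: blocked at chain node R ∈ conditioning set.
  P6: blocked at fork node R ∈ conditioning set.
{D, R} contains no descendant of J and blocks every backdoor path.
Every element of {D, R} is needed (dropping D leaves P1 open; dropping R leaves P2 open), so no proper subset is valid.
Among all size-2 subsets of the eligible variables, only {D, R} blocks every backdoor path, so it is the unique smallest valid adjustment set.

{D, R}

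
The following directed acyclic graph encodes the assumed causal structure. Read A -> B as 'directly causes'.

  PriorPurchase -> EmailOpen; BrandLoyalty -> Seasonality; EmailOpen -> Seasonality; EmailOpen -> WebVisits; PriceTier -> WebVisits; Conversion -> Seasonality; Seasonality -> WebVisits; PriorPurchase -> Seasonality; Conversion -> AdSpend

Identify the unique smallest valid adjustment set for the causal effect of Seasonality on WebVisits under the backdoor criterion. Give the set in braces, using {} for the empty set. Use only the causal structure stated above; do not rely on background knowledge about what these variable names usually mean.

{EmailOpen}

Variables eligible for adjustment (non-descendants of Seasonality, excluding Seasonality and WebVisits): {AdSpend, BrandLoyalty, Conversion, EmailOpen, PriceTier, PriorPurchase}.
Backdoor paths from Seasonality to WebVisits:
  P1: Seasonality <- PriorPurchase -> EmailOpen -> WebVisits
  P2: Seasonality <- EmailOpen -> WebVisits
The empty set is not sufficient: P1 (Seasonality <- PriorPurchase -> EmailOpen -> WebVisits) has no collider blocking it and no conditioned non-collider, so it is open.
Try {EmailOpen}:
  P1: blocked at chain node EmailOpen ∈ conditioning set.
  P2: blocked at fork node EmailOpen ∈ conditioning set.
{EmailOpen} contains no descendant of Seasonality and blocks every backdoor path.
No other singleton works — e.g. {Conversion} leaves P1 open — so {EmailOpen} is the unique smallest valid adjustment set.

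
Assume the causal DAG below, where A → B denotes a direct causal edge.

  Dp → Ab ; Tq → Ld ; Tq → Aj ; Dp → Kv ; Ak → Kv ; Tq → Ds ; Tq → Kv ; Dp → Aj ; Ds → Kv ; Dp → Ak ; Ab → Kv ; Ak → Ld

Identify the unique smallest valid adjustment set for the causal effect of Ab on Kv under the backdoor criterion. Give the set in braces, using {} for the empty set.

{Dp}

Variables eligible for adjustment (non-descendants of Ab, excluding Ab and Kv): {Aj, Ak, Dp, Ds, Ld, Tq}.
Backdoor paths from Ab to Kv:
  P1: Ab <- Dp -> Ak -> Ld <- Tq -> Ds -> Kv
  P2: Ab <- Dp -> Ak -> Ld <- Tq -> Kv
  P3: Ab <- Dp -> Ak -> Kv
  P4: Ab <- Dp -> Aj <- Tq -> Ds -> Kv
  P5: Ab <- Dp -> Aj <- Tq -> Ld <- Ak -> Kv
  P6: Ab <- Dp -> Aj <- Tq -> Kv
  P7: Ab <- Dp -> Kv
The empty set is not sufficient: P3 (Ab <- Dp -> Ak -> Kv) has no collider blocking it and no conditioned non-collider, so it is open.
Try {Dp}:
  P1: blocked at fork node Dp ∈ conditioning set.
  P2: blocked at fork node Dp ∈ conditioning set.
  P3: blocked at fork node Dp ∈ conditioning set.
  P4: blocked at fork node Dp ∈ conditioning set.
  P5: blocked at fork node Dp ∈ conditioning set.
  P6: blocked at fork node Dp ∈ conditioning set.
  P7: blocked at fork node Dp ∈ conditioning set.
{Dp} contains no descendant of Ab and blocks every backdoor path.
No other singleton works — e.g. {Ak} leaves P7 open — so {Dp} is the unique smallest valid adjustment set.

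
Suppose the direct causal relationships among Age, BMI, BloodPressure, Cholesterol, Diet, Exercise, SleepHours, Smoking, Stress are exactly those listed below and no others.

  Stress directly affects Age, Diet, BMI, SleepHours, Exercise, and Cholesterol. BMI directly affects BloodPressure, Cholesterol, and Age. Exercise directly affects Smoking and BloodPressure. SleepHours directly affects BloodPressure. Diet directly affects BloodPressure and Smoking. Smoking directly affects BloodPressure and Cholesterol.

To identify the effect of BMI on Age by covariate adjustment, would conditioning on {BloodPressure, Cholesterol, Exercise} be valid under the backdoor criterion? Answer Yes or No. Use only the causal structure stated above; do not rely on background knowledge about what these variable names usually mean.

Backdoor paths from BMI to Age (paths whose first edge points into BMI):
  P1: BMI <- Stress -> Age
Condition 1 (no descendant of BMI in the set): FAILS — BloodPressure and Cholesterol are descendants of BMI.
Condition 2 (every backdoor path blocked by {BloodPressure, Cholesterol, Exercise}):
  P1: open — no interior node is in the conditioning set.
{BloodPressure, Cholesterol, Exercise} does not satisfy the backdoor criterion.

No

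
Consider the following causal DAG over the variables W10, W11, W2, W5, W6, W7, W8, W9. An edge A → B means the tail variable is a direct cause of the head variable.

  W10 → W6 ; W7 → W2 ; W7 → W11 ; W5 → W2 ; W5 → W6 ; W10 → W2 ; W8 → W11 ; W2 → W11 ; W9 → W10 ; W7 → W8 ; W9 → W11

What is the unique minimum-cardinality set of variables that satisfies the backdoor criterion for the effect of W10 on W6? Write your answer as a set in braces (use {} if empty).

Variables eligible for adjustment (non-descendants of W10, excluding W10 and W6): {W5, W7, W8, W9}.
Backdoor paths from W10 to W6:
  P1: W10 <- W9 -> W11 <- W7 -> W2 <- W5 -> W6
  P2: W10 <- W9 -> W11 <- W8 <- W7 -> W2 <- W5 -> W6
  P3: W10 <- W9 -> W11 <- W2 <- W5 -> W6
Each backdoor path contains an unconditioned collider, so every path is already blocked with the empty conditioning set:
  P1: blocked at collider W11 (neither it nor any descendant is in the conditioning set).
  P2: blocked at collider W11 (neither it nor any descendant is in the conditioning set).
  P3: blocked at collider W11 (neither it nor any descendant is in the conditioning set).
The empty set is therefore the unique smallest valid set.

{}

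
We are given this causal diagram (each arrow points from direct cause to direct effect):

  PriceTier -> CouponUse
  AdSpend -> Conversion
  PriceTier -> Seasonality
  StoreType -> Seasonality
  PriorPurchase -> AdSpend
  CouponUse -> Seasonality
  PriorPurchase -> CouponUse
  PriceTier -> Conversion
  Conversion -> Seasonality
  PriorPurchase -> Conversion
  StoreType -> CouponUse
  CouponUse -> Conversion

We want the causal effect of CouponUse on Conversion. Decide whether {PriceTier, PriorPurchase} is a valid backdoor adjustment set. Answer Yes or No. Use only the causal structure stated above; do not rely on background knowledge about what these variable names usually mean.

Yes

Backdoor paths from CouponUse to Conversion (paths whose first edge points into CouponUse):
  P1: CouponUse <- StoreType -> Seasonality <- PriceTier -> Conversion
  P2: CouponUse <- StoreType -> Seasonality <- Conversion
  P3: CouponUse <- PriceTier -> Conversion
  P4: CouponUse <- PriceTier -> Seasonality <- Conversion
  P5: CouponUse <- PriorPurchase -> AdSpend -> Conversion
  P6: CouponUse <- PriorPurchase -> Conversion
Condition 1 (no descendant of CouponUse in the set): holds — descendants of CouponUse are {Conversion, Seasonality}; none are in {PriceTier, PriorPurchase}.
Condition 2 (every backdoor path blocked by {PriceTier, PriorPurchase}):
  P1: blocked at collider Seasonality (neither it nor any descendant is in the conditioning set).
  P2: blocked at collider Seasonality (neither it nor any descendant is in the conditioning set).
  P3: blocked at fork node PriceTier ∈ conditioning set.
  P4: blocked at fork node PriceTier ∈ conditioning set.
  P5: blocked at fork node PriorPurchase ∈ conditioning set.
  P6: blocked at fork node PriorPurchase ∈ conditioning set.
{PriceTier, PriorPurchase} satisfies the backdoor criterion.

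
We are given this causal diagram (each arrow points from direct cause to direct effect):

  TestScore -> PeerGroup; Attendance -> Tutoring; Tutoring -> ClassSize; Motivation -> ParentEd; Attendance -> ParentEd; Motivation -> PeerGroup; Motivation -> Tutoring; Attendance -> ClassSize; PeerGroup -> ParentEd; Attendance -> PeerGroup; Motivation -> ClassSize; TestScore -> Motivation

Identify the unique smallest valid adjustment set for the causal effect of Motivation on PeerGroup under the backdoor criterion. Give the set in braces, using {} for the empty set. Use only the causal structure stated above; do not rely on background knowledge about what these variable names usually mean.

Variables eligible for adjustment (non-descendants of Motivation, excluding Motivation and PeerGroup): {Attendance, TestScore}.
Backdoor paths from Motivation to PeerGroup:
  P1: Motivation <- TestScore -> PeerGroup
The empty set is not sufficient: P1 (Motivation <- TestScore -> PeerGroup) has no collider blocking it and no conditioned non-collider, so it is open.
Try {TestScore}:
  P1: blocked at fork node TestScore ∈ conditioning set.
{TestScore} contains no descendant of Motivation and blocks every backdoor path.
No other singleton works — e.g. {Attendance} leaves P1 open — so {TestScore} is the unique smallest valid adjustment set.

{TestScore}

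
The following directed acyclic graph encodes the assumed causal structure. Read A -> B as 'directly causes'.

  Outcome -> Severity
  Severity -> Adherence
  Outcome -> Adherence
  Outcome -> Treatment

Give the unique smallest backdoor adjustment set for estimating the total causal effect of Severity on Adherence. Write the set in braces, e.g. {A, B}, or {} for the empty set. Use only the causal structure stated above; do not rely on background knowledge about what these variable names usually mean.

Variables eligible for adjustment (non-descendants of Severity, excluding Severity and Adherence): {Outcome, Treatment}.
Backdoor paths from Severity to Adherence:
  P1: Severity <- Outcome -> Adherence
The empty set is not sufficient: P1 (Severity <- Outcome -> Adherence) has no collider blocking it and no conditioned non-collider, so it is open.
Try {Outcome}:
  P1: blocked at fork node Outcome ∈ conditioning set.
{Outcome} contains no descendant of Severity and blocks every backdoor path.
No other singleton works — e.g. {Treatment} leaves P1 open — so {Outcome} is the unique smallest valid adjustment set.

{Outcome}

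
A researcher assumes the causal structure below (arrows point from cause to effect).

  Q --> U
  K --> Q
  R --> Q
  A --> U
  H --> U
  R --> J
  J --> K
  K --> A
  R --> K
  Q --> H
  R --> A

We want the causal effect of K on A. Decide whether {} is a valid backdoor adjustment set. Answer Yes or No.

Backdoor paths from K to A (paths whose first edge points into K):
  P1: K <- R -> Q -> H -> U <- A
  P2: K <- R -> Q -> U <- A
  P3: K <- R -> A
  P4: K <- J <- R -> Q -> H -> U <- A
  P5: K <- J <- R -> Q -> U <- A
  P6: K <- J <- R -> A
Condition 1 (no descendant of K in the set): holds — descendants of K are {A, H, Q, U}; none are in {}.
Condition 2 (every backdoor path blocked by {}):
  P1: blocked at collider U (neither it nor any descendant is in the conditioning set).
  P2: blocked at collider U (neither it nor any descendant is in the conditioning set).
  P3: open — no interior node is in the conditioning set.
  P4: blocked at collider U (neither it nor any descendant is in the conditioning set).
  P5: blocked at collider U (neither it nor any descendant is in the conditioning set).
  P6: open — no interior node is in the conditioning set.
{} does not satisfy the backdoor criterion.

No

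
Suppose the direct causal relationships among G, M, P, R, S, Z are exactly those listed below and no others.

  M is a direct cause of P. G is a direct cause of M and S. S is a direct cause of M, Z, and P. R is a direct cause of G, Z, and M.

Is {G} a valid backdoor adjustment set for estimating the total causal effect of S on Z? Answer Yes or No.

Yes

Backdoor paths from S to Z (paths whose first edge points into S):
  P1: S <- G <- R -> Z
  P2: S <- G -> M <- R -> Z
Condition 1 (no descendant of S in the set): holds — descendants of S are {M, P, Z}; none are in {G}.
Condition 2 (every backdoor path blocked by {G}):
  P1: blocked at chain node G ∈ conditioning set.
  P2: blocked at fork node G ∈ conditioning set.
{G} satisfies the backdoor criterion.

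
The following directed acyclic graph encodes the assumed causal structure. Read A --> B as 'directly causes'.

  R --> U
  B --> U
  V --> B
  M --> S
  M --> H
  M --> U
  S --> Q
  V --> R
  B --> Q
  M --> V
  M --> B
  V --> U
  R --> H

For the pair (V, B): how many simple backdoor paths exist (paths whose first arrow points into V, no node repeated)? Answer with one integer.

A backdoor path from V to B is any simple undirected path whose first edge points into V (i.e. leaves V via a parent).
Parents of V: {M}.
Enumerating:
  P1: V <- M -> S -> Q <- B
  P2: V <- M -> B
  P3: V <- M -> H <- R -> U <- B
  P4: V <- M -> U <- B
That exhausts the simple backdoor paths. Count: 4.

4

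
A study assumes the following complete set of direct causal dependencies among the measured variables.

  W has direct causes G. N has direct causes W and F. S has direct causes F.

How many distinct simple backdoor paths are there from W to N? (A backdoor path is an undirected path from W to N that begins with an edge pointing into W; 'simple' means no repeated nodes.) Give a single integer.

A backdoor path from W to N is any simple undirected path whose first edge points into W (i.e. leaves W via a parent).
Parents of W: {G}.
No simple path from any parent of W reaches N without revisiting W, so there are no backdoor paths.

0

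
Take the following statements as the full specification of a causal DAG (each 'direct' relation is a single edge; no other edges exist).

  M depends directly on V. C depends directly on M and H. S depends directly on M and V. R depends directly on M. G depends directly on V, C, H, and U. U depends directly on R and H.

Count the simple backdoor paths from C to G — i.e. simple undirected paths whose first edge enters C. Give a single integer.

A backdoor path from C to G is any simple undirected path whose first edge points into C (i.e. leaves C via a parent).
Parents of C: {H, M}.
Enumerating:
  P1: C <- H -> U <- R <- M <- V -> G
  P2: C <- H -> U <- R <- M -> S <- V -> G
  P3: C <- H -> U -> G
  P4: C <- H -> G
  P5: C <- M <- V -> G
  P6: C <- M -> R -> U <- H -> G
  P7: C <- M -> R -> U -> G
  P8: C <- M -> S <- V -> G
That exhausts the simple backdoor paths. Count: 8.

8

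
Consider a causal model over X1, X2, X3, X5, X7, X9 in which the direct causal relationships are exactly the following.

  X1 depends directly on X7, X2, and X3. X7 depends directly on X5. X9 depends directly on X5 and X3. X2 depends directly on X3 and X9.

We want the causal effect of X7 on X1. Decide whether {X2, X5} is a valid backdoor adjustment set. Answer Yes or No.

Backdoor paths from X7 to X1 (paths whose first edge points into X7):
  P1: X7 <- X5 -> X9 <- X3 -> X2 -> X1
  P2: X7 <- X5 -> X9 <- X3 -> X1
  P3: X7 <- X5 -> X9 -> X2 <- X3 -> X1
  P4: X7 <- X5 -> X9 -> X2 -> X1
Condition 1 (no descendant of X7 in the set): holds — descendants of X7 are {X1}; none are in {X2, X5}.
Condition 2 (every backdoor path blocked by {X2, X5}):
  P1: blocked at fork node X5 ∈ conditioning set.
  P2: blocked at fork node X5 ∈ conditioning set.
  P3: blocked at fork node X5 ∈ conditioning set.
  P4: blocked at fork node X5 ∈ conditioning set.
{X2, X5} satisfies the backdoor criterion.

Yes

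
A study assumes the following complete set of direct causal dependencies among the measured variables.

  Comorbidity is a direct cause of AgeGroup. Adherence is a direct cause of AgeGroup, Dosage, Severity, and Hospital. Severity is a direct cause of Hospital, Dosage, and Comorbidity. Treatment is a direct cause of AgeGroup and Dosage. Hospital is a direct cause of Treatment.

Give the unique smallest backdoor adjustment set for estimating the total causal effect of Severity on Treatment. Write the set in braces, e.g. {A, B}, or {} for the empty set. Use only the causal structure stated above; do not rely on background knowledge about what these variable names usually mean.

Variables eligible for adjustment (non-descendants of Severity, excluding Severity and Treatment): {Adherence}.
Backdoor paths from Severity to Treatment:
  P1: Severity <- Adherence -> Hospital -> Treatment
  P2: Severity <- Adherence -> Dosage <- Treatment
  P3: Severity <- Adherence -> AgeGroup <- Treatment
The empty set is not sufficient: P1 (Severity <- Adherence -> Hospital -> Treatment) has no collider blocking it and no conditioned non-collider, so it is open.
Try {Adherence}:
  P1: blocked at fork node Adherence ∈ conditioning set.
  P2: blocked at fork node Adherence ∈ conditioning set.
  P3: blocked at fork node Adherence ∈ conditioning set.
{Adherence} contains no descendant of Severity and blocks every backdoor path.
{Adherence} is the unique smallest valid adjustment set.

{Adherence}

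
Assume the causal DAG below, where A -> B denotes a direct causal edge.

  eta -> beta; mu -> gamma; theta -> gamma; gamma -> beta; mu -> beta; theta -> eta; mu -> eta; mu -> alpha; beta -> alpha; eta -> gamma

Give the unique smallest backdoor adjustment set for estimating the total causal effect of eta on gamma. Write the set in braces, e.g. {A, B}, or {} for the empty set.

{mu, theta}

Variables eligible for adjustment (non-descendants of eta, excluding eta and gamma): {mu, theta}.
Backdoor paths from eta to gamma:
  P1: eta <- theta -> gamma
  P2: eta <- mu -> gamma
  P3: eta <- mu -> beta <- gamma
  P4: eta <- mu -> alpha <- beta <- gamma
The empty set is not sufficient: P1 (eta <- theta -> gamma) has no collider blocking it and no conditioned non-collider, so it is open.
Try {mu, theta}:
  P1: blocked at fork node theta ∈ conditioning set.
  P2: blocked at fork node mu ∈ conditioning set.
  P3: blocked at fork node mu ∈ conditioning set.
  P4: blocked at fork node mu ∈ conditioning set.
{mu, theta} contains no descendant of eta and blocks every backdoor path.
Every element of {mu, theta} is needed (dropping mu leaves P2 open; dropping theta leaves P1 open), so no proper subset is valid.
Among all size-2 subsets of the eligible variables, only {mu, theta} blocks every backdoor path, so it is the unique smallest valid adjustment set.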